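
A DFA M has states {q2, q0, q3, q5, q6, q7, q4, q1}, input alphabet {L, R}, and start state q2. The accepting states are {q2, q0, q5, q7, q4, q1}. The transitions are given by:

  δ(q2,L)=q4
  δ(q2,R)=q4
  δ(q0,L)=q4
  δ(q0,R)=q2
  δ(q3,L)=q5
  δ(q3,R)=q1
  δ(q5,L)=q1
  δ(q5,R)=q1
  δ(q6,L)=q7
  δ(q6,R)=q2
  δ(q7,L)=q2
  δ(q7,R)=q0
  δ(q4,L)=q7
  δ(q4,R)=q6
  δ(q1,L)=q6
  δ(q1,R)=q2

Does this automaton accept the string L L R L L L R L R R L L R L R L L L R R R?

Trace: q2 -L-> q4 -L-> q7 -R-> q0 -L-> q4 -L-> q7 -L-> q2 -R-> q4 -L-> q7 -R-> q0 -R-> q2 -L-> q4 -L-> q7 -R-> q0 -L-> q4 -R-> q6 -L-> q7 -L-> q2 -L-> q4 -R-> q6 -R-> q2 -R-> q4
End state q4 is accepting.

Yes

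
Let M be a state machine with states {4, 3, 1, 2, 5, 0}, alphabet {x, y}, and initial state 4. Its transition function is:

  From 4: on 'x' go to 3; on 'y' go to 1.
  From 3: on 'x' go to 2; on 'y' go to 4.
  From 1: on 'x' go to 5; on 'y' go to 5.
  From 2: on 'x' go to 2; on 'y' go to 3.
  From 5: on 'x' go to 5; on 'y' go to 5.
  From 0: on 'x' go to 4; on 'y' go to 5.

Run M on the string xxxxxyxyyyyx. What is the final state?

5

start at 4
read 'x': 4 → 3
read 'x': 3 → 2
read 'x': 2 → 2
read 'x': 2 → 2
read 'x': 2 → 2
read 'y': 2 → 3
read 'x': 3 → 2
read 'y': 2 → 3
read 'y': 3 → 4
read 'y': 4 → 1
read 'y': 1 → 5
read 'x': 5 → 5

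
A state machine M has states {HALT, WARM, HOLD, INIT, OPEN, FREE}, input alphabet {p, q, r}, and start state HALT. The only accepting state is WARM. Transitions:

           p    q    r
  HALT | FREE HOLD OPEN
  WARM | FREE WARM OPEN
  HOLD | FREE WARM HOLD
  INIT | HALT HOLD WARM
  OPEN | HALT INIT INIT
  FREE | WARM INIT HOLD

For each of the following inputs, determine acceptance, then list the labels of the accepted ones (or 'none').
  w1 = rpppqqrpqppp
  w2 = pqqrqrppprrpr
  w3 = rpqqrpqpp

w1:
  start at HALT
  read 'r': HALT → OPEN
  read 'p': OPEN → HALT
  read 'p': HALT → FREE
  read 'p': FREE → WARM
  read 'q': WARM → WARM
  read 'q': WARM → WARM
  read 'r': WARM → OPEN
  read 'p': OPEN → HALT
  read 'q': HALT → HOLD
  read 'p': HOLD → FREE
  read 'p': FREE → WARM
  read 'p': WARM → FREE
  end FREE, rejected
w2:
  start at HALT
  read 'p': HALT → FREE
  read 'q': FREE → INIT
  read 'q': INIT → HOLD
  read 'r': HOLD → HOLD
  read 'q': HOLD → WARM
  read 'r': WARM → OPEN
  read 'p': OPEN → HALT
  read 'p': HALT → FREE
  read 'p': FREE → WARM
  read 'r': WARM → OPEN
  read 'r': OPEN → INIT
  read 'p': INIT → HALT
  read 'r': HALT → OPEN
  end OPEN, rejected
w3:
  start at HALT
  read 'r': HALT → OPEN
  read 'p': OPEN → HALT
  read 'q': HALT → HOLD
  read 'q': HOLD → WARM
  read 'r': WARM → OPEN
  read 'p': OPEN → HALT
  read 'q': HALT → HOLD
  read 'p': HOLD → FREE
  read 'p': FREE → WARM
  end WARM, accepted

w3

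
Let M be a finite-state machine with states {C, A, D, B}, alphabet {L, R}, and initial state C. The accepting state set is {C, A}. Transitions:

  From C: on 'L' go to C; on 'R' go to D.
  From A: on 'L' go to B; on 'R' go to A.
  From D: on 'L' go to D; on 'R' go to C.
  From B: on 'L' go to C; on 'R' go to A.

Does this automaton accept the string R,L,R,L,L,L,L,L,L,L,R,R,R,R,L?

start at C
read 'R': C → D
read 'L': D → D
read 'R': D → C
read 'L': C → C
read 'L': C → C
read 'L': C → C
read 'L': C → C
read 'L': C → C
read 'L': C → C
read 'L': C → C
read 'R': C → D
read 'R': D → C
read 'R': C → D
read 'R': D → C
read 'L': C → C
End state C is accepting.

Yes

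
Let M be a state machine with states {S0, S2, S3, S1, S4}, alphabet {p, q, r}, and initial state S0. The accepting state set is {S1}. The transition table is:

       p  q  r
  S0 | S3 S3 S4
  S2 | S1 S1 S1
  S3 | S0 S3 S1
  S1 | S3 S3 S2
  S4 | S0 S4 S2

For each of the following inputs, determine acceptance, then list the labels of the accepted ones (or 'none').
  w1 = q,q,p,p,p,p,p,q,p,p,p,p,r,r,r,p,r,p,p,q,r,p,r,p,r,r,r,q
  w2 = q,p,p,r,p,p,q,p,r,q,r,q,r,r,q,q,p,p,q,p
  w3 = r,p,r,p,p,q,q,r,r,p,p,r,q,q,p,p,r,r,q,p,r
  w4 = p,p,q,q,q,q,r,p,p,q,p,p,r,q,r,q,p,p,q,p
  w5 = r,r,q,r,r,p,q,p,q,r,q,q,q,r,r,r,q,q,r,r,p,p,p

w1: S0 → S3 → S3 → S0 → S3 → S0 → S3 → S0 → S3 → S0 → S3 → S0 → S3 → S1 → S2 → S1 → S3 → S1 → S3 → S0 → S3 → S1 → S3 → S1 → S3 → S1 → S2 → S1 → S3  → end S3, rejected
w2: S0 → S3 → S0 → S3 → S1 → S3 → S0 → S3 → S0 → S4 → S4 → S2 → S1 → S2 → S1 → S3 → S3 → S0 → S3 → S3 → S0  → end S0, rejected
w3: S0 → S4 → S0 → S4 → S0 → S3 → S3 → S3 → S1 → S2 → S1 → S3 → S1 → S3 → S3 → S0 → S3 → S1 → S2 → S1 → S3 → S1  → end S1, accepted
w4: S0 → S3 → S0 → S3 → S3 → S3 → S3 → S1 → S3 → S0 → S3 → S0 → S3 → S1 → S3 → S1 → S3 → S0 → S3 → S3 → S0  → end S0, rejected
w5: S0 → S4 → S2 → S1 → S2 → S1 → S3 → S3 → S0 → S3 → S1 → S3 → S3 → S3 → S1 → S2 → S1 → S3 → S3 → S1 → S2 → S1 → S3 → S0  → end S0, rejected

w3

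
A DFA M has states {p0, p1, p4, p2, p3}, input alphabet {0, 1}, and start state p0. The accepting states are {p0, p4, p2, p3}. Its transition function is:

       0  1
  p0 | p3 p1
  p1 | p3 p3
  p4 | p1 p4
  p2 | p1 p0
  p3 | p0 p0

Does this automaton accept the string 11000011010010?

Trace: p0 -1-> p1 -1-> p3 -0-> p0 -0-> p3 -0-> p0 -0-> p3 -1-> p0 -1-> p1 -0-> p3 -1-> p0 -0-> p3 -0-> p0 -1-> p1 -0-> p3
End state p3 is accepting.

Yes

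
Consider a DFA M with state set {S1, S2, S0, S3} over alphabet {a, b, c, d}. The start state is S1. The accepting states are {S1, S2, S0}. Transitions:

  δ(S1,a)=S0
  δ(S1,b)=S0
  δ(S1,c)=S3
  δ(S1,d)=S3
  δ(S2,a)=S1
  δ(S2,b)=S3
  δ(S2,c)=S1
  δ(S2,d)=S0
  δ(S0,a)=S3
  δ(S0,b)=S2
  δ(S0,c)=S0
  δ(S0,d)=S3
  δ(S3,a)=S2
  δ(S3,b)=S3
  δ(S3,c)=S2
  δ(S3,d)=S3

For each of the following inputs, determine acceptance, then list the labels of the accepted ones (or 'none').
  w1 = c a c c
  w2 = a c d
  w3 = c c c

w1:
  start at S1
  read 'c': S1 → S3
  read 'a': S3 → S2
  read 'c': S2 → S1
  read 'c': S1 → S3
  end S3, rejected
w2:
  start at S1
  read 'a': S1 → S0
  read 'c': S0 → S0
  read 'd': S0 → S3
  end S3, rejected
w3:
  start at S1
  read 'c': S1 → S3
  read 'c': S3 → S2
  read 'c': S2 → S1
  end S1, accepted

w3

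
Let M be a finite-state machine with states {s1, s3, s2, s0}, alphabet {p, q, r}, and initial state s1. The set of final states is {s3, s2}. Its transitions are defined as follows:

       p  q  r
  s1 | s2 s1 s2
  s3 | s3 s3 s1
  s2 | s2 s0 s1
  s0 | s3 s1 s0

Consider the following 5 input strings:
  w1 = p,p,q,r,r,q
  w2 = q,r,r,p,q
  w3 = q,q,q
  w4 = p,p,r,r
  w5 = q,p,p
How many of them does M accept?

2

w1: Trace: s1 -p-> s2 -p-> s2 -q-> s0 -r-> s0 -r-> s0 -q-> s1  → end s1, rejected
w2: Trace: s1 -q-> s1 -r-> s2 -r-> s1 -p-> s2 -q-> s0  → end s0, rejected
w3: Trace: s1 -q-> s1 -q-> s1 -q-> s1  → end s1, rejected
w4: Trace: s1 -p-> s2 -p-> s2 -r-> s1 -r-> s2  → end s2, accepted
w5: Trace: s1 -q-> s1 -p-> s2 -p-> s2  → end s2, accepted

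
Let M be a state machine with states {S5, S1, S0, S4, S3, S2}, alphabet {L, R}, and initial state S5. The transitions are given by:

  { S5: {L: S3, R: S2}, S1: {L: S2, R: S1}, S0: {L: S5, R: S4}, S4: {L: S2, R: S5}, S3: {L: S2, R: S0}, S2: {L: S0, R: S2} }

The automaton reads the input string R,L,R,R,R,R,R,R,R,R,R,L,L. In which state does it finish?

S5 → S2 → S0 → S4 → S5 → S2 → S2 → S2 → S2 → S2 → S2 → S2 → S0 → S5

S5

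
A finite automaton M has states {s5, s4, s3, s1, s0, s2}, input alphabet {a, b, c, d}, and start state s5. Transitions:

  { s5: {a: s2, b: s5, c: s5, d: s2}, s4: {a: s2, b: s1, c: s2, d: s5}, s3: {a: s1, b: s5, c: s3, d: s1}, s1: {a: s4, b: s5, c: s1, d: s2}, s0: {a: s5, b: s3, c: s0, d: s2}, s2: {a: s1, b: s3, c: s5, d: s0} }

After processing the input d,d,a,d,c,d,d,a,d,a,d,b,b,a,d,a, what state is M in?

s5 → s2 → s0 → s5 → s2 → s5 → s2 → s0 → s5 → s2 → s1 → s2 → s3 → s5 → s2 → s0 → s5

s5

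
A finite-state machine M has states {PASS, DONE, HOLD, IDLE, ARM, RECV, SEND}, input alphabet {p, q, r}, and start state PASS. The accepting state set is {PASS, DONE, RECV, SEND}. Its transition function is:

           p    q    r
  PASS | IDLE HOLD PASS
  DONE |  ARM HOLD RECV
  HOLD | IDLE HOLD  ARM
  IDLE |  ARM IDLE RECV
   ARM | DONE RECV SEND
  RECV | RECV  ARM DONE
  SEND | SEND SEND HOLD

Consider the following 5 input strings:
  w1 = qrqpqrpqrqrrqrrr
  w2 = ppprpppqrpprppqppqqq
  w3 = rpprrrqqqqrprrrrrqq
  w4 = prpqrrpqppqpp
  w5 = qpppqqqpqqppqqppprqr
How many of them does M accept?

2

w1: PASS → HOLD → ARM → RECV → RECV → ARM → SEND → SEND → SEND → HOLD → HOLD → ARM → SEND → SEND → HOLD → ARM → SEND  → end SEND, accepted
w2: PASS → IDLE → ARM → DONE → RECV → RECV → RECV → RECV → ARM → SEND → SEND → SEND → HOLD → IDLE → ARM → RECV → RECV → RECV → ARM → RECV → ARM  → end ARM, rejected
w3: PASS → PASS → IDLE → ARM → SEND → HOLD → ARM → RECV → ARM → RECV → ARM → SEND → SEND → HOLD → ARM → SEND → HOLD → ARM → RECV → ARM  → end ARM, rejected
w4: PASS → IDLE → RECV → RECV → ARM → SEND → HOLD → IDLE → IDLE → ARM → DONE → HOLD → IDLE → ARM  → end ARM, rejected
w5: PASS → HOLD → IDLE → ARM → DONE → HOLD → HOLD → HOLD → IDLE → IDLE → IDLE → ARM → DONE → HOLD → HOLD → IDLE → ARM → DONE → RECV → ARM → SEND  → end SEND, accepted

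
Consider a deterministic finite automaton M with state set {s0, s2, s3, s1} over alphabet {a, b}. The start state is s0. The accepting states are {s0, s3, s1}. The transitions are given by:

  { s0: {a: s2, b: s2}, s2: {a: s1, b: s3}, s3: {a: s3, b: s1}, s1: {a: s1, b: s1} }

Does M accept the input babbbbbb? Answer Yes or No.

Trace: s0 -b-> s2 -a-> s1 -b-> s1 -b-> s1 -b-> s1 -b-> s1 -b-> s1 -b-> s1
End state s1 is accepting.

Yes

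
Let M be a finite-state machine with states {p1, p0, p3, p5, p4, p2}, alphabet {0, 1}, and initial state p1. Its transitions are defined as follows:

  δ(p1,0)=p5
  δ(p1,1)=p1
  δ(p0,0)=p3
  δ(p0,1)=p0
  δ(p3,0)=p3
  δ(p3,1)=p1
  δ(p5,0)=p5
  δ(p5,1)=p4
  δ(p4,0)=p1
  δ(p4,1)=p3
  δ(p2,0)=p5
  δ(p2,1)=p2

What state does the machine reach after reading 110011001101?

p4

start at p1
read '1': p1 → p1
read '1': p1 → p1
read '0': p1 → p5
read '0': p5 → p5
read '1': p5 → p4
read '1': p4 → p3
read '0': p3 → p3
read '0': p3 → p3
read '1': p3 → p1
read '1': p1 → p1
read '0': p1 → p5
read '1': p5 → p4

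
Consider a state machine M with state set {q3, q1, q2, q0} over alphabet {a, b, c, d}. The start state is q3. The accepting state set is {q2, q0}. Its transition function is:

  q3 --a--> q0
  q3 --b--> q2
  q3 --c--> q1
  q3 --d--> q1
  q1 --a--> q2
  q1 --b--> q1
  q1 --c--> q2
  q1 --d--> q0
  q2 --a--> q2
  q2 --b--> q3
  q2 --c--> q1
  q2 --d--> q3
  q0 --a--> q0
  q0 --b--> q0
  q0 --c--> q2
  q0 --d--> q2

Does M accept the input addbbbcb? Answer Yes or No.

Trace: q3 -a-> q0 -d-> q2 -d-> q3 -b-> q2 -b-> q3 -b-> q2 -c-> q1 -b-> q1
End state q1 is not accepting.

No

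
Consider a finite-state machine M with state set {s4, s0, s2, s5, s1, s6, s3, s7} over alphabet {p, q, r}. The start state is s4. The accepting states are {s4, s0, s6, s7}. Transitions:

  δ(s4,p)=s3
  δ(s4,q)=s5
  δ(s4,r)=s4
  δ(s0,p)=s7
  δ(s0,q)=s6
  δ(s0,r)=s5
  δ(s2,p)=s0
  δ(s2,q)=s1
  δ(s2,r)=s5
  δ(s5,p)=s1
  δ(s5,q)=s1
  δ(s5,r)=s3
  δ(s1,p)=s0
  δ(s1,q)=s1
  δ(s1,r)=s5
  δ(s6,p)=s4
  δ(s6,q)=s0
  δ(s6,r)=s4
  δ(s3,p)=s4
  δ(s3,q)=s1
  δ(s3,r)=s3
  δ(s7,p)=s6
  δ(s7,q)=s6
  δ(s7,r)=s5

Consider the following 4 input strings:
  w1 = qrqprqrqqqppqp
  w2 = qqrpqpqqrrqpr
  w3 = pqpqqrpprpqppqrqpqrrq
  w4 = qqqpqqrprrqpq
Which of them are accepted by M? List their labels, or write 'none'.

w1, w4

w1: Trace: s4 -q-> s5 -r-> s3 -q-> s1 -p-> s0 -r-> s5 -q-> s1 -r-> s5 -q-> s1 -q-> s1 -q-> s1 -p-> s0 -p-> s7 -q-> s6 -p-> s4  → end s4, accepted
w2: Trace: s4 -q-> s5 -q-> s1 -r-> s5 -p-> s1 -q-> s1 -p-> s0 -q-> s6 -q-> s0 -r-> s5 -r-> s3 -q-> s1 -p-> s0 -r-> s5  → end s5, rejected
w3: Trace: s4 -p-> s3 -q-> s1 -p-> s0 -q-> s6 -q-> s0 -r-> s5 -p-> s1 -p-> s0 -r-> s5 -p-> s1 -q-> s1 -p-> s0 -p-> s7 -q-> s6 -r-> s4 -q-> s5 -p-> s1 -q-> s1 -r-> s5 -r-> s3 -q-> s1  → end s1, rejected
w4: Trace: s4 -q-> s5 -q-> s1 -q-> s1 -p-> s0 -q-> s6 -q-> s0 -r-> s5 -p-> s1 -r-> s5 -r-> s3 -q-> s1 -p-> s0 -q-> s6  → end s6, accepted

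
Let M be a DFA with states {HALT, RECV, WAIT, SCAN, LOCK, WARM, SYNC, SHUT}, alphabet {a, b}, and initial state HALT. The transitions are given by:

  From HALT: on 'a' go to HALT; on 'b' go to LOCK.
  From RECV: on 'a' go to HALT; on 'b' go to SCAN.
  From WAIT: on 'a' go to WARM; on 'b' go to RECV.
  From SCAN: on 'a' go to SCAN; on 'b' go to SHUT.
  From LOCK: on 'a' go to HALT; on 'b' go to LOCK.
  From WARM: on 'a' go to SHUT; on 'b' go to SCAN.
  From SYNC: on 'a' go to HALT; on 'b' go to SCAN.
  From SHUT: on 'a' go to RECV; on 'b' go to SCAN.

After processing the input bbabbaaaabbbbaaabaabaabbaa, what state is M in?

Trace: HALT -b-> LOCK -b-> LOCK -a-> HALT -b-> LOCK -b-> LOCK -a-> HALT -a-> HALT -a-> HALT -a-> HALT -b-> LOCK -b-> LOCK -b-> LOCK -b-> LOCK -a-> HALT -a-> HALT -a-> HALT -b-> LOCK -a-> HALT -a-> HALT -b-> LOCK -a-> HALT -a-> HALT -b-> LOCK -b-> LOCK -a-> HALT -a-> HALT

HALT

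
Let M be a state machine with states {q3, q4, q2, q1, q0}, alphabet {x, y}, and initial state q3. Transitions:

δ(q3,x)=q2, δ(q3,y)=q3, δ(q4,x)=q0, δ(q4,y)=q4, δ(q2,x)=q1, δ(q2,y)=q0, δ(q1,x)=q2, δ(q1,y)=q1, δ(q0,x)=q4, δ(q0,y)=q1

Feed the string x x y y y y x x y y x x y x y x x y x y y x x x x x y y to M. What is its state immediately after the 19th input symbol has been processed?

start at q3
read 'x': q3 → q2
read 'x': q2 → q1
read 'y': q1 → q1
read 'y': q1 → q1
read 'y': q1 → q1
read 'y': q1 → q1
read 'x': q1 → q2
read 'x': q2 → q1
read 'y': q1 → q1
read 'y': q1 → q1
read 'x': q1 → q2
read 'x': q2 → q1
read 'y': q1 → q1
read 'x': q1 → q2
read 'y': q2 → q0
read 'x': q0 → q4
read 'x': q4 → q0
read 'y': q0 → q1
read 'x': q1 → q2
After 19 symbols: q2.

q2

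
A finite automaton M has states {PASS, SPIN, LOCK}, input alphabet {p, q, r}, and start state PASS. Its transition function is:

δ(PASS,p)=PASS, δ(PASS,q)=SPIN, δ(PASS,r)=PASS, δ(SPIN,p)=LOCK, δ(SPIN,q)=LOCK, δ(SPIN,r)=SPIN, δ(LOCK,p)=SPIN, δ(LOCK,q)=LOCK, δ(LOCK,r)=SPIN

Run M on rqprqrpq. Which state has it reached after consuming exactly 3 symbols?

PASS → PASS → SPIN → LOCK
After 3 symbols: LOCK.

LOCK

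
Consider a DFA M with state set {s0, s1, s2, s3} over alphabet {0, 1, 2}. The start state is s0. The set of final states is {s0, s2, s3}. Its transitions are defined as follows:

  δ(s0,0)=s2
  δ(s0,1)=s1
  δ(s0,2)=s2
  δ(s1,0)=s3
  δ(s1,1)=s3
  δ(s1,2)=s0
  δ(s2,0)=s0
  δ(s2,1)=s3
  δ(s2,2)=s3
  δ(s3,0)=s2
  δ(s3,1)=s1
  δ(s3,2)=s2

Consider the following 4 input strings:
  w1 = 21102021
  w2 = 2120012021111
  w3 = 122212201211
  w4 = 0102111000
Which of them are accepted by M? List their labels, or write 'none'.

w1, w3, w4

w1: s0 → s2 → s3 → s1 → s3 → s2 → s0 → s2 → s3  → end s3, accepted
w2: s0 → s2 → s3 → s2 → s0 → s2 → s3 → s2 → s0 → s2 → s3 → s1 → s3 → s1  → end s1, rejected
w3: s0 → s1 → s0 → s2 → s3 → s1 → s0 → s2 → s0 → s1 → s0 → s1 → s3  → end s3, accepted
w4: s0 → s2 → s3 → s2 → s3 → s1 → s3 → s1 → s3 → s2 → s0  → end s0, accepted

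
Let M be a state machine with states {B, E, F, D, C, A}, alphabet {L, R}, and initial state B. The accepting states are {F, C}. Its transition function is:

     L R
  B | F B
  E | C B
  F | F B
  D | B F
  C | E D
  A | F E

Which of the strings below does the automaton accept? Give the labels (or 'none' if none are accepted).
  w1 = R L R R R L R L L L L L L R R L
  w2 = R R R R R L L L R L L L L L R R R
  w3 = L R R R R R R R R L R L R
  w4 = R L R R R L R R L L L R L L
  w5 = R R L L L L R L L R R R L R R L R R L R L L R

w1: B → B → F → B → B → B → F → B → F → F → F → F → F → F → B → B → F  → end F, accepted
w2: B → B → B → B → B → B → F → F → F → B → F → F → F → F → F → B → B → B  → end B, rejected
w3: B → F → B → B → B → B → B → B → B → B → F → B → F → B  → end B, rejected
w4: B → B → F → B → B → B → F → B → B → F → F → F → B → F → F  → end F, accepted
w5: B → B → B → F → F → F → F → B → F → F → B → B → B → F → B → B → F → B → B → F → B → F → F → B  → end B, rejected

w1, w4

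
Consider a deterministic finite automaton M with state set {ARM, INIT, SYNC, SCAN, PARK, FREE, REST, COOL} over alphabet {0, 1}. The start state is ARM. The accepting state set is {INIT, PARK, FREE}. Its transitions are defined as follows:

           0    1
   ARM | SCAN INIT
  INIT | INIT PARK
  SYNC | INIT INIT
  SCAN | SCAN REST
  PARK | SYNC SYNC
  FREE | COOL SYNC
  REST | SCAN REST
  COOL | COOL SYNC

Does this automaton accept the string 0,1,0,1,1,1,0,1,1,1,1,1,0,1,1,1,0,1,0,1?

start at ARM
read '0': ARM → SCAN
read '1': SCAN → REST
read '0': REST → SCAN
read '1': SCAN → REST
read '1': REST → REST
read '1': REST → REST
read '0': REST → SCAN
read '1': SCAN → REST
read '1': REST → REST
read '1': REST → REST
read '1': REST → REST
read '1': REST → REST
read '0': REST → SCAN
read '1': SCAN → REST
read '1': REST → REST
read '1': REST → REST
read '0': REST → SCAN
read '1': SCAN → REST
read '0': REST → SCAN
read '1': SCAN → REST
End state REST is not accepting.

No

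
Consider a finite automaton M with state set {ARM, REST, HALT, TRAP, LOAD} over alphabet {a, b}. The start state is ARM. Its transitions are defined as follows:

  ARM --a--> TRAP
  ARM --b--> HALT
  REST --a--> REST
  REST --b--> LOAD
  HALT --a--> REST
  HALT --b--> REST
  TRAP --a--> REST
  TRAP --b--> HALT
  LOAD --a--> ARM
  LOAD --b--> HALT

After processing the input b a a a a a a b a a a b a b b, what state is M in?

ARM → HALT → REST → REST → REST → REST → REST → REST → LOAD → ARM → TRAP → REST → LOAD → ARM → HALT → REST

REST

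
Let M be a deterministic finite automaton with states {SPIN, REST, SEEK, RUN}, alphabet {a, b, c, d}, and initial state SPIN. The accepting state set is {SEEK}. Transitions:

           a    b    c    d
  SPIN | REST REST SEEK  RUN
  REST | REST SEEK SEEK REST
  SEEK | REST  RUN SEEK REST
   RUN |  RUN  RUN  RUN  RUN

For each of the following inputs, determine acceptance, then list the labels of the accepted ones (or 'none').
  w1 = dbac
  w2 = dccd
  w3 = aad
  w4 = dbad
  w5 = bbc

w1:
  start at SPIN
  read 'd': SPIN → RUN
  read 'b': RUN → RUN
  read 'a': RUN → RUN
  read 'c': RUN → RUN
  end RUN, rejected
w2:
  start at SPIN
  read 'd': SPIN → RUN
  read 'c': RUN → RUN
  read 'c': RUN → RUN
  read 'd': RUN → RUN
  end RUN, rejected
w3:
  start at SPIN
  read 'a': SPIN → REST
  read 'a': REST → REST
  read 'd': REST → REST
  end REST, rejected
w4:
  start at SPIN
  read 'd': SPIN → RUN
  read 'b': RUN → RUN
  read 'a': RUN → RUN
  read 'd': RUN → RUN
  end RUN, rejected
w5:
  start at SPIN
  read 'b': SPIN → REST
  read 'b': REST → SEEK
  read 'c': SEEK → SEEK
  end SEEK, accepted

w5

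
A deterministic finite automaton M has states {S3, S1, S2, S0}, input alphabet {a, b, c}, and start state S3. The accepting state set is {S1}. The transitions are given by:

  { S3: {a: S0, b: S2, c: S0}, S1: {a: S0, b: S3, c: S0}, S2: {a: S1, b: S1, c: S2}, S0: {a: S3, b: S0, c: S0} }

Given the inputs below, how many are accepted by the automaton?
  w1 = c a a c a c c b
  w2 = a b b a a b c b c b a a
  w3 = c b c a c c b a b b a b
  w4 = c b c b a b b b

w1: S3 → S0 → S3 → S0 → S0 → S3 → S0 → S0 → S0  → end S0, rejected
w2: S3 → S0 → S0 → S0 → S3 → S0 → S0 → S0 → S0 → S0 → S0 → S3 → S0  → end S0, rejected
w3: S3 → S0 → S0 → S0 → S3 → S0 → S0 → S0 → S3 → S2 → S1 → S0 → S0  → end S0, rejected
w4: S3 → S0 → S0 → S0 → S0 → S3 → S2 → S1 → S3  → end S3, rejected

0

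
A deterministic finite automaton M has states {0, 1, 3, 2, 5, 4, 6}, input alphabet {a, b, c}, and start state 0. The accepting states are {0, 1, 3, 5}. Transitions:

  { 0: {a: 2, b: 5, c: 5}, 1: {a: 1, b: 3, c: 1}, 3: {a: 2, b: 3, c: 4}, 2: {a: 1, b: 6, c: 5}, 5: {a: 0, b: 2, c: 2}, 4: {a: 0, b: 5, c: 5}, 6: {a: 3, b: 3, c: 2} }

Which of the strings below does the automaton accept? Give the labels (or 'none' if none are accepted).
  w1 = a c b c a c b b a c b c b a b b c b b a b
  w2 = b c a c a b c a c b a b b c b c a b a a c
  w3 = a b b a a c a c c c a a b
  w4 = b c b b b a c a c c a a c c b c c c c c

w1: 0 → 2 → 5 → 2 → 5 → 0 → 5 → 2 → 6 → 3 → 4 → 5 → 2 → 6 → 3 → 3 → 3 → 4 → 5 → 2 → 1 → 3  → end 3, accepted
w2: 0 → 5 → 2 → 1 → 1 → 1 → 3 → 4 → 0 → 5 → 2 → 1 → 3 → 3 → 4 → 5 → 2 → 1 → 3 → 2 → 1 → 1  → end 1, accepted
w3: 0 → 2 → 6 → 3 → 2 → 1 → 1 → 1 → 1 → 1 → 1 → 1 → 1 → 3  → end 3, accepted
w4: 0 → 5 → 2 → 6 → 3 → 3 → 2 → 5 → 0 → 5 → 2 → 1 → 1 → 1 → 1 → 3 → 4 → 5 → 2 → 5 → 2  → end 2, rejected

w1, w2, w3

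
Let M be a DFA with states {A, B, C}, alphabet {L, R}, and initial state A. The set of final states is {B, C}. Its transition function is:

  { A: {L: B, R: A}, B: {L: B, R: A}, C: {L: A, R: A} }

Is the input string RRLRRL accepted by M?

start at A
read 'R': A → A
read 'R': A → A
read 'L': A → B
read 'R': B → A
read 'R': A → A
read 'L': A → B
End state B is accepting.

Yes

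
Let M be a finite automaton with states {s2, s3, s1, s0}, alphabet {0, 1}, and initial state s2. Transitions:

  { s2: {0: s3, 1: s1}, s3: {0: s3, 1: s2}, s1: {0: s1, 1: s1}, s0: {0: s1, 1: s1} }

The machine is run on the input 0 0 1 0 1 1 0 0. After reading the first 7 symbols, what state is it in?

s1

s2 → s3 → s3 → s2 → s3 → s2 → s1 → s1
After 7 symbols: s1.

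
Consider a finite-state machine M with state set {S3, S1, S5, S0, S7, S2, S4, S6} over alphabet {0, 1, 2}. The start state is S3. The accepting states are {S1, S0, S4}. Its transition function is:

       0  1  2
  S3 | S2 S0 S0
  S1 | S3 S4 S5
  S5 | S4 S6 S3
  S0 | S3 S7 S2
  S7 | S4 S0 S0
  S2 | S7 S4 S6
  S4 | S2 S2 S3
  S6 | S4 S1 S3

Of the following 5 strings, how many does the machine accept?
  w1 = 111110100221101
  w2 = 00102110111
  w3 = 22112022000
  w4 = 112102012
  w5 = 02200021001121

2

w1: Trace: S3 -1-> S0 -1-> S7 -1-> S0 -1-> S7 -1-> S0 -0-> S3 -1-> S0 -0-> S3 -0-> S2 -2-> S6 -2-> S3 -1-> S0 -1-> S7 -0-> S4 -1-> S2  → end S2, rejected
w2: Trace: S3 -0-> S2 -0-> S7 -1-> S0 -0-> S3 -2-> S0 -1-> S7 -1-> S0 -0-> S3 -1-> S0 -1-> S7 -1-> S0  → end S0, accepted
w3: Trace: S3 -2-> S0 -2-> S2 -1-> S4 -1-> S2 -2-> S6 -0-> S4 -2-> S3 -2-> S0 -0-> S3 -0-> S2 -0-> S7  → end S7, rejected
w4: Trace: S3 -1-> S0 -1-> S7 -2-> S0 -1-> S7 -0-> S4 -2-> S3 -0-> S2 -1-> S4 -2-> S3  → end S3, rejected
w5: Trace: S3 -0-> S2 -2-> S6 -2-> S3 -0-> S2 -0-> S7 -0-> S4 -2-> S3 -1-> S0 -0-> S3 -0-> S2 -1-> S4 -1-> S2 -2-> S6 -1-> S1  → end S1, accepted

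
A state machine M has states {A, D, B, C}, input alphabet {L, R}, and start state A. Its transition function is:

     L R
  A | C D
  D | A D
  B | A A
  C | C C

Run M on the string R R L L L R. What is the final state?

C

Trace: A -R-> D -R-> D -L-> A -L-> C -L-> C -R-> C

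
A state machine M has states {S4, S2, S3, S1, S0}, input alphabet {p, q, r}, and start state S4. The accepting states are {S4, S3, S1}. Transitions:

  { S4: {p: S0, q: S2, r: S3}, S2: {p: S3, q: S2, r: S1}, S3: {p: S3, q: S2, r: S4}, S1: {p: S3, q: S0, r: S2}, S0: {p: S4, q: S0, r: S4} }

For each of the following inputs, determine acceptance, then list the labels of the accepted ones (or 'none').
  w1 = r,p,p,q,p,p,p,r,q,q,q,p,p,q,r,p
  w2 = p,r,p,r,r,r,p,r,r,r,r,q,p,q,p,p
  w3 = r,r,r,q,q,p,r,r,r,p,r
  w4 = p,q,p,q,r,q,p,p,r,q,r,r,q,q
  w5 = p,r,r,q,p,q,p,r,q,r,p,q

w1, w2, w3

w1:
  start at S4
  read 'r': S4 → S3
  read 'p': S3 → S3
  read 'p': S3 → S3
  read 'q': S3 → S2
  read 'p': S2 → S3
  read 'p': S3 → S3
  read 'p': S3 → S3
  read 'r': S3 → S4
  read 'q': S4 → S2
  read 'q': S2 → S2
  read 'q': S2 → S2
  read 'p': S2 → S3
  read 'p': S3 → S3
  read 'q': S3 → S2
  read 'r': S2 → S1
  read 'p': S1 → S3
  end S3, accepted
w2:
  start at S4
  read 'p': S4 → S0
  read 'r': S0 → S4
  read 'p': S4 → S0
  read 'r': S0 → S4
  read 'r': S4 → S3
  read 'r': S3 → S4
  read 'p': S4 → S0
  read 'r': S0 → S4
  read 'r': S4 → S3
  read 'r': S3 → S4
  read 'r': S4 → S3
  read 'q': S3 → S2
  read 'p': S2 → S3
  read 'q': S3 → S2
  read 'p': S2 → S3
  read 'p': S3 → S3
  end S3, accepted
w3:
  start at S4
  read 'r': S4 → S3
  read 'r': S3 → S4
  read 'r': S4 → S3
  read 'q': S3 → S2
  read 'q': S2 → S2
  read 'p': S2 → S3
  read 'r': S3 → S4
  read 'r': S4 → S3
  read 'r': S3 → S4
  read 'p': S4 → S0
  read 'r': S0 → S4
  end S4, accepted
w4:
  start at S4
  read 'p': S4 → S0
  read 'q': S0 → S0
  read 'p': S0 → S4
  read 'q': S4 → S2
  read 'r': S2 → S1
  read 'q': S1 → S0
  read 'p': S0 → S4
  read 'p': S4 → S0
  read 'r': S0 → S4
  read 'q': S4 → S2
  read 'r': S2 → S1
  read 'r': S1 → S2
  read 'q': S2 → S2
  read 'q': S2 → S2
  end S2, rejected
w5:
  start at S4
  read 'p': S4 → S0
  read 'r': S0 → S4
  read 'r': S4 → S3
  read 'q': S3 → S2
  read 'p': S2 → S3
  read 'q': S3 → S2
  read 'p': S2 → S3
  read 'r': S3 → S4
  read 'q': S4 → S2
  read 'r': S2 → S1
  read 'p': S1 → S3
  read 'q': S3 → S2
  end S2, rejected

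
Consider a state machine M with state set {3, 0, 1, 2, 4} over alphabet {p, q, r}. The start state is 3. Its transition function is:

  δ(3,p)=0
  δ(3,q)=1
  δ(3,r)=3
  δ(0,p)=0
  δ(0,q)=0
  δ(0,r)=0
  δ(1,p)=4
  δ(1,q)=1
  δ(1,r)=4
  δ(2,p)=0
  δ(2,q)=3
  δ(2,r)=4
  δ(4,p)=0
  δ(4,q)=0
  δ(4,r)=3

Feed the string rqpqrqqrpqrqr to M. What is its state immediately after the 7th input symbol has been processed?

start at 3
read 'r': 3 → 3
read 'q': 3 → 1
read 'p': 1 → 4
read 'q': 4 → 0
read 'r': 0 → 0
read 'q': 0 → 0
read 'q': 0 → 0
After 7 symbols: 0.

0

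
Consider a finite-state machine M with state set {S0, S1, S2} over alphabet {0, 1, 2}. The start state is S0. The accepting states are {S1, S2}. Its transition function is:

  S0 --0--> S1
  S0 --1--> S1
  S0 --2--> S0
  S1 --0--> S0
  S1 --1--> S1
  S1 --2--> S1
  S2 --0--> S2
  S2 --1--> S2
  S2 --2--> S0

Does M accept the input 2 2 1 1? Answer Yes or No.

Trace: S0 -2-> S0 -2-> S0 -1-> S1 -1-> S1
End state S1 is accepting.

Yes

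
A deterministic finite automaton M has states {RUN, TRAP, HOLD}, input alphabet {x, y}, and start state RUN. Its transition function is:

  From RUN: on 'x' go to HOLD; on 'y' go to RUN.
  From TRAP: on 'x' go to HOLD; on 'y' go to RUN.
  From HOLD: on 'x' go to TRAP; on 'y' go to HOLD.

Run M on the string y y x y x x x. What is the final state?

start at RUN
read 'y': RUN → RUN
read 'y': RUN → RUN
read 'x': RUN → HOLD
read 'y': HOLD → HOLD
read 'x': HOLD → TRAP
read 'x': TRAP → HOLD
read 'x': HOLD → TRAP

TRAP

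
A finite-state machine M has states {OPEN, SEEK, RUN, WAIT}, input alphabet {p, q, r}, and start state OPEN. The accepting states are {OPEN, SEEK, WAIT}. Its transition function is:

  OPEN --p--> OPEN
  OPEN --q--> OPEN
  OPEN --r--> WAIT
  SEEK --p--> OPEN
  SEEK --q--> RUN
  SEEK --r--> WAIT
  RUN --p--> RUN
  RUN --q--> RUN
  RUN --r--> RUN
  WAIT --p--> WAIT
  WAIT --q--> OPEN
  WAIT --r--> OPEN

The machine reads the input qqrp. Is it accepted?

Yes

start at OPEN
read 'q': OPEN → OPEN
read 'q': OPEN → OPEN
read 'r': OPEN → WAIT
read 'p': WAIT → WAIT
End state WAIT is accepting.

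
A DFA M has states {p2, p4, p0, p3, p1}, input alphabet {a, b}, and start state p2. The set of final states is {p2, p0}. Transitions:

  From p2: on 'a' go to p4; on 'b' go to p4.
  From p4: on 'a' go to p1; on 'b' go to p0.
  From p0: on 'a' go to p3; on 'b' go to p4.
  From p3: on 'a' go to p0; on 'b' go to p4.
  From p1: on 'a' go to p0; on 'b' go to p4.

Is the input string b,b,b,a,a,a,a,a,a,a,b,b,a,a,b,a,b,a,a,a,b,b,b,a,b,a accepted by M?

No

p2 → p4 → p0 → p4 → p1 → p0 → p3 → p0 → p3 → p0 → p3 → p4 → p0 → p3 → p0 → p4 → p1 → p4 → p1 → p0 → p3 → p4 → p0 → p4 → p1 → p4 → p1
End state p1 is not accepting.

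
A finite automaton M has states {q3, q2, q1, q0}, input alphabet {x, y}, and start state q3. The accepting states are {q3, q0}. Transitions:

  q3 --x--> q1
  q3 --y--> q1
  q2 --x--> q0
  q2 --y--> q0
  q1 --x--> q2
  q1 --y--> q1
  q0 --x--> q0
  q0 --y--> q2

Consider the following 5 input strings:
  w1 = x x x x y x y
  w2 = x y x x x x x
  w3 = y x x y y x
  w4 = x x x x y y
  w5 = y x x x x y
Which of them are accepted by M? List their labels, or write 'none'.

w2, w3, w4

w1: q3 → q1 → q2 → q0 → q0 → q2 → q0 → q2  → end q2, rejected
w2: q3 → q1 → q1 → q2 → q0 → q0 → q0 → q0  → end q0, accepted
w3: q3 → q1 → q2 → q0 → q2 → q0 → q0  → end q0, accepted
w4: q3 → q1 → q2 → q0 → q0 → q2 → q0  → end q0, accepted
w5: q3 → q1 → q2 → q0 → q0 → q0 → q2  → end q2, rejected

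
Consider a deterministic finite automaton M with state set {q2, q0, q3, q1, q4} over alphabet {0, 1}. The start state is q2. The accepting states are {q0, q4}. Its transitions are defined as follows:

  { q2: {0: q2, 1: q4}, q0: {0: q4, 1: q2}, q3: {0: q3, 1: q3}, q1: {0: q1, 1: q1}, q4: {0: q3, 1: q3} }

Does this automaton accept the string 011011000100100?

No

q2 → q2 → q4 → q3 → q3 → q3 → q3 → q3 → q3 → q3 → q3 → q3 → q3 → q3 → q3 → q3
End state q3 is not accepting.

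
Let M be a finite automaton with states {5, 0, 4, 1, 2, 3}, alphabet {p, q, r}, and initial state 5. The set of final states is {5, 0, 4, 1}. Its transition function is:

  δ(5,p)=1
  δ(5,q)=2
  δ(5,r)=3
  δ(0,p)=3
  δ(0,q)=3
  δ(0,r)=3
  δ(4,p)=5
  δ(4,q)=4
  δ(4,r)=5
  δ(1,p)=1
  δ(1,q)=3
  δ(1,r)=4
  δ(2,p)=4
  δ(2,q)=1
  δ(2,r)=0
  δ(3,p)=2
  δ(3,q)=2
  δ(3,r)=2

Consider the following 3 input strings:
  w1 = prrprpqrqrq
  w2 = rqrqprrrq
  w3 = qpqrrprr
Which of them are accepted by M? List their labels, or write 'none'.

w1: 5 → 1 → 4 → 5 → 1 → 4 → 5 → 2 → 0 → 3 → 2 → 1  → end 1, accepted
w2: 5 → 3 → 2 → 0 → 3 → 2 → 0 → 3 → 2 → 1  → end 1, accepted
w3: 5 → 2 → 4 → 4 → 5 → 3 → 2 → 0 → 3  → end 3, rejected

w1, w2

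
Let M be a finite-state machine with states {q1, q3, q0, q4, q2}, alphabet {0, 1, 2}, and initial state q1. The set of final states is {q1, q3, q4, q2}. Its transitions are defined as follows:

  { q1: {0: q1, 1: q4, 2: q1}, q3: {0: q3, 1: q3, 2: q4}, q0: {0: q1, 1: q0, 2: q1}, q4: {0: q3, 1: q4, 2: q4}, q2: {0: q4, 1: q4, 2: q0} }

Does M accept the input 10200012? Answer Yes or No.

Trace: q1 -1-> q4 -0-> q3 -2-> q4 -0-> q3 -0-> q3 -0-> q3 -1-> q3 -2-> q4
End state q4 is accepting.

Yes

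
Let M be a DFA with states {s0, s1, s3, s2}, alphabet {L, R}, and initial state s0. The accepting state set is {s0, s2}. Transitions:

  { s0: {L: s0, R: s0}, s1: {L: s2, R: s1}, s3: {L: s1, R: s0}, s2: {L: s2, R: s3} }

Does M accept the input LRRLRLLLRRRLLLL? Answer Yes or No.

s0 → s0 → s0 → s0 → s0 → s0 → s0 → s0 → s0 → s0 → s0 → s0 → s0 → s0 → s0 → s0
End state s0 is accepting.

Yes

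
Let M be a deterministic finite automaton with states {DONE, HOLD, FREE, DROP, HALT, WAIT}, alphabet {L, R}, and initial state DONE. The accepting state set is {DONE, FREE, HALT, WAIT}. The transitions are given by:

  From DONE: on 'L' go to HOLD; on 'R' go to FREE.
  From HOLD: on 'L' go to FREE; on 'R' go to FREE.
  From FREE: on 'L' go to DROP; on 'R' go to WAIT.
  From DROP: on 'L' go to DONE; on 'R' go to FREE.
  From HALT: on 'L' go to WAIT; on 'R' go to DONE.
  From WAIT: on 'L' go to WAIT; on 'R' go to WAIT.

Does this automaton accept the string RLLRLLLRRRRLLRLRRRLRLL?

DONE → FREE → DROP → DONE → FREE → DROP → DONE → HOLD → FREE → WAIT → WAIT → WAIT → WAIT → WAIT → WAIT → WAIT → WAIT → WAIT → WAIT → WAIT → WAIT → WAIT → WAIT
End state WAIT is accepting.

Yes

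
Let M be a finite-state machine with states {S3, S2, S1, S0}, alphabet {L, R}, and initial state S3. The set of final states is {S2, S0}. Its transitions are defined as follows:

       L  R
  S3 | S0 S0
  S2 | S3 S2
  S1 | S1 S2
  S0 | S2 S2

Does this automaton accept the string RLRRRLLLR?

S3 → S0 → S2 → S2 → S2 → S2 → S3 → S0 → S2 → S2
End state S2 is accepting.

Yes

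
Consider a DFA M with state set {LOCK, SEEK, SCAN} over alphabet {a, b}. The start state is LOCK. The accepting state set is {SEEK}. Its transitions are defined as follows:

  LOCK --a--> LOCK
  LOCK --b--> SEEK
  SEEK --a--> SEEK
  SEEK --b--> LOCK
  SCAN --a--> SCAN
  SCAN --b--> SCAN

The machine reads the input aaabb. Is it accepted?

Trace: LOCK -a-> LOCK -a-> LOCK -a-> LOCK -b-> SEEK -b-> LOCK
End state LOCK is not accepting.

No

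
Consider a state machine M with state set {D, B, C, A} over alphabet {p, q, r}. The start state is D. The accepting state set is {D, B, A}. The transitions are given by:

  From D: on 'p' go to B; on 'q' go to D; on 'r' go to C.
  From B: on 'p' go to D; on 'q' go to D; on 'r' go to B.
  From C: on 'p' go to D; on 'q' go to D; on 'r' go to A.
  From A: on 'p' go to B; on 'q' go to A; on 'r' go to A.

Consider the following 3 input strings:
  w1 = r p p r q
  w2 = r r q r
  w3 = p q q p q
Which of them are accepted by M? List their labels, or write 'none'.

w1:
  start at D
  read 'r': D → C
  read 'p': C → D
  read 'p': D → B
  read 'r': B → B
  read 'q': B → D
  end D, accepted
w2:
  start at D
  read 'r': D → C
  read 'r': C → A
  read 'q': A → A
  read 'r': A → A
  end A, accepted
w3:
  start at D
  read 'p': D → B
  read 'q': B → D
  read 'q': D → D
  read 'p': D → B
  read 'q': B → D
  end D, accepted

w1, w2, w3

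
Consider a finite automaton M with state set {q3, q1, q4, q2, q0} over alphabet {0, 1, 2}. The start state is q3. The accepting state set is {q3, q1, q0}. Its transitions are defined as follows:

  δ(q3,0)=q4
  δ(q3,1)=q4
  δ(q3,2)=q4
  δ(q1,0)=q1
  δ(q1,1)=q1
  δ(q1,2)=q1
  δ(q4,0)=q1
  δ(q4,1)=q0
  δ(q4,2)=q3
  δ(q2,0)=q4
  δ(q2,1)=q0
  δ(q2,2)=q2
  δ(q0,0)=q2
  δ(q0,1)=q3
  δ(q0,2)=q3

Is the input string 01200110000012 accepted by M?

Yes

q3 → q4 → q0 → q3 → q4 → q1 → q1 → q1 → q1 → q1 → q1 → q1 → q1 → q1 → q1
End state q1 is accepting.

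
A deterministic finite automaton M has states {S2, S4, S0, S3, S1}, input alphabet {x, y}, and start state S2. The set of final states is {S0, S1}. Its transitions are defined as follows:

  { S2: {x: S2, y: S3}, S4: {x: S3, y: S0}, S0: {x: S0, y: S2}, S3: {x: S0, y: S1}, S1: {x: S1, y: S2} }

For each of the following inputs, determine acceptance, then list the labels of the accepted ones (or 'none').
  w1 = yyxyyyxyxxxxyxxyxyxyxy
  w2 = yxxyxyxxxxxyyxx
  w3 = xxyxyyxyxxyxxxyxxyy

w2, w3

w1: Trace: S2 -y-> S3 -y-> S1 -x-> S1 -y-> S2 -y-> S3 -y-> S1 -x-> S1 -y-> S2 -x-> S2 -x-> S2 -x-> S2 -x-> S2 -y-> S3 -x-> S0 -x-> S0 -y-> S2 -x-> S2 -y-> S3 -x-> S0 -y-> S2 -x-> S2 -y-> S3  → end S3, rejected
w2: Trace: S2 -y-> S3 -x-> S0 -x-> S0 -y-> S2 -x-> S2 -y-> S3 -x-> S0 -x-> S0 -x-> S0 -x-> S0 -x-> S0 -y-> S2 -y-> S3 -x-> S0 -x-> S0  → end S0, accepted
w3: Trace: S2 -x-> S2 -x-> S2 -y-> S3 -x-> S0 -y-> S2 -y-> S3 -x-> S0 -y-> S2 -x-> S2 -x-> S2 -y-> S3 -x-> S0 -x-> S0 -x-> S0 -y-> S2 -x-> S2 -x-> S2 -y-> S3 -y-> S1  → end S1, accepted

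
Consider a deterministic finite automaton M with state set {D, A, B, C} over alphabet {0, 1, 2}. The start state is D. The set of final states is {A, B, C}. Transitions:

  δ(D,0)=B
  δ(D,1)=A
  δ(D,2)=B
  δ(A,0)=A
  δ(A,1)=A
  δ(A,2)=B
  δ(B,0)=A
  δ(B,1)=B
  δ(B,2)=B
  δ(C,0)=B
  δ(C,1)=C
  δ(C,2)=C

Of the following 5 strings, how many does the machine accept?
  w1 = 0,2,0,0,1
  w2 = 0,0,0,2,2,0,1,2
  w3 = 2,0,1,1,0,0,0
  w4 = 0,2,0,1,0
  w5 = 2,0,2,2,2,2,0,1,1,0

5

w1: Trace: D -0-> B -2-> B -0-> A -0-> A -1-> A  → end A, accepted
w2: Trace: D -0-> B -0-> A -0-> A -2-> B -2-> B -0-> A -1-> A -2-> B  → end B, accepted
w3: Trace: D -2-> B -0-> A -1-> A -1-> A -0-> A -0-> A -0-> A  → end A, accepted
w4: Trace: D -0-> B -2-> B -0-> A -1-> A -0-> A  → end A, accepted
w5: Trace: D -2-> B -0-> A -2-> B -2-> B -2-> B -2-> B -0-> A -1-> A -1-> A -0-> A  → end A, accepted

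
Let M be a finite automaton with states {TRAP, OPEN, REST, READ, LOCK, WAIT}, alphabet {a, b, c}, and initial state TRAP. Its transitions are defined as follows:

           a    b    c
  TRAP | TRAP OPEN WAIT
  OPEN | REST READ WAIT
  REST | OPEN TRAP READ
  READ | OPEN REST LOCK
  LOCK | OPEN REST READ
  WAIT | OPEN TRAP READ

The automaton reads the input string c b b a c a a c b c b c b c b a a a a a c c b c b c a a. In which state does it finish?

TRAP → WAIT → TRAP → OPEN → REST → READ → OPEN → REST → READ → REST → READ → REST → READ → REST → READ → REST → OPEN → REST → OPEN → REST → OPEN → WAIT → READ → REST → READ → REST → READ → OPEN → REST

REST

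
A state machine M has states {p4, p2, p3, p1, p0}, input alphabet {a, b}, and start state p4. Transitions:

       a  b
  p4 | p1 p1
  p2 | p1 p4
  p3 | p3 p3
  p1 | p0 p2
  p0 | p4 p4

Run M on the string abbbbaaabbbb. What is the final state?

p4 → p1 → p2 → p4 → p1 → p2 → p1 → p0 → p4 → p1 → p2 → p4 → p1

p1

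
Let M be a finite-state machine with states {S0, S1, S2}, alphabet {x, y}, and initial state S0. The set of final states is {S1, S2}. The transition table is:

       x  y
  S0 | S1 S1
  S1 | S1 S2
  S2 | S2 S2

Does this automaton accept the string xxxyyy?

Yes

start at S0
read 'x': S0 → S1
read 'x': S1 → S1
read 'x': S1 → S1
read 'y': S1 → S2
read 'y': S2 → S2
read 'y': S2 → S2
End state S2 is accepting.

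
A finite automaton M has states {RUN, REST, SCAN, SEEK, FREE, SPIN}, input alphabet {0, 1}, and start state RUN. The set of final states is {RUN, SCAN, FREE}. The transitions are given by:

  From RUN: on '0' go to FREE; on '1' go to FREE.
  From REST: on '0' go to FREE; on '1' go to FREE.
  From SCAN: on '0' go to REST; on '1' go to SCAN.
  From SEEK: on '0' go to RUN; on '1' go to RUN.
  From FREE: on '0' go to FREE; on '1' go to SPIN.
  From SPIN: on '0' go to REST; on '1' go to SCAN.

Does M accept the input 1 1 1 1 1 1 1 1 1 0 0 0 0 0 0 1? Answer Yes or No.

No

Trace: RUN -1-> FREE -1-> SPIN -1-> SCAN -1-> SCAN -1-> SCAN -1-> SCAN -1-> SCAN -1-> SCAN -1-> SCAN -0-> REST -0-> FREE -0-> FREE -0-> FREE -0-> FREE -0-> FREE -1-> SPIN
End state SPIN is not accepting.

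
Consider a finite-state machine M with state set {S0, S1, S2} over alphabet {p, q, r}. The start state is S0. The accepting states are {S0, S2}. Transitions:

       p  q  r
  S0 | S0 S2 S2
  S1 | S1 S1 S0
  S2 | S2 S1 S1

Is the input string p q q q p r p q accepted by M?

start at S0
read 'p': S0 → S0
read 'q': S0 → S2
read 'q': S2 → S1
read 'q': S1 → S1
read 'p': S1 → S1
read 'r': S1 → S0
read 'p': S0 → S0
read 'q': S0 → S2
End state S2 is accepting.

Yes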